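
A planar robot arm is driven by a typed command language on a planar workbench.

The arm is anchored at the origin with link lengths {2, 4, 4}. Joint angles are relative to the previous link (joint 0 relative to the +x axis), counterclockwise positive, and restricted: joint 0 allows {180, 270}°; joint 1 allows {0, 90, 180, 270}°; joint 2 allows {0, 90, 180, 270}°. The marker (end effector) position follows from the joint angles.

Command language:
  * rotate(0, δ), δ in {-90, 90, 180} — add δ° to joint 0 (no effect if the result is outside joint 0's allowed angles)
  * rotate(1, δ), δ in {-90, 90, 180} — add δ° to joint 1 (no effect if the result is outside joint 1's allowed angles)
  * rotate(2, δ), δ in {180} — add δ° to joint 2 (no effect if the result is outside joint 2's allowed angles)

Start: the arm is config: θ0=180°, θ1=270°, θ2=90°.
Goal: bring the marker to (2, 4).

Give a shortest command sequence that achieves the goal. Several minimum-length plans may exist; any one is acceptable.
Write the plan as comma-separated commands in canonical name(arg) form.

rotate(1, -90)

start: config: θ0=180°, θ1=270°, θ2=90°
step 1 (rotate(1, -90)): config: θ0=180°, θ1=180°, θ2=90°
nothing shorter than 1 reaches the goal.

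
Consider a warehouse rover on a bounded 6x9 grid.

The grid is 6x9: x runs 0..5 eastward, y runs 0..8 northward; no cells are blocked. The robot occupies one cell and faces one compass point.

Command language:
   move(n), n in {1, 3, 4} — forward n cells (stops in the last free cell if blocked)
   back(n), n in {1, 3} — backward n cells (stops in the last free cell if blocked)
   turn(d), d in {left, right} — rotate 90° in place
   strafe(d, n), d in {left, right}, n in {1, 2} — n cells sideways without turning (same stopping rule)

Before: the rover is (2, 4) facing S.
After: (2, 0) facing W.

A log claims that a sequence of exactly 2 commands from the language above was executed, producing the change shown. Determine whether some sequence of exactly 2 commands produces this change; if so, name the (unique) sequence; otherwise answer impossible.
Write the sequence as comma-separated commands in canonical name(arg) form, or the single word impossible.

key: cell and facing (now W) both changed — the 2 commands mix motion and turning
from: (2, 4) facing S
step 1 (move(4)): (2, 0) facing S
step 2 (turn(right)): (2, 0) facing W
all 121 alternatives checked — unique.

move(4), turn(right)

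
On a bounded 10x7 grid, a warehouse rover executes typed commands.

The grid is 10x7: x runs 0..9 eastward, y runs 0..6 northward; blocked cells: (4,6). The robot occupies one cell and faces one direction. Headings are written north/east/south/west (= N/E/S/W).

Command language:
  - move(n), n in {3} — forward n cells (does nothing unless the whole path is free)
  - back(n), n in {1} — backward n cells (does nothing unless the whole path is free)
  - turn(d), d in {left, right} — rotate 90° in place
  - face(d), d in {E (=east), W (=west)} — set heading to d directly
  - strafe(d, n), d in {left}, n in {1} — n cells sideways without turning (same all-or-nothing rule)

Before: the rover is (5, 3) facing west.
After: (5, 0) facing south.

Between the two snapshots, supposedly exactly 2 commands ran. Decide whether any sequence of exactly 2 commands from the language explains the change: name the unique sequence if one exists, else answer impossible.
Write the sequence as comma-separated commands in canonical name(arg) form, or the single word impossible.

key: position moved to (5,0) AND the heading swung to S — translation plus rotation needed
begin: (5, 3) facing west
[1] after turn(left): (5, 3) facing south
[2] after move(3): (5, 0) facing south
no rival 2-sequence matches.

turn(left), move(3)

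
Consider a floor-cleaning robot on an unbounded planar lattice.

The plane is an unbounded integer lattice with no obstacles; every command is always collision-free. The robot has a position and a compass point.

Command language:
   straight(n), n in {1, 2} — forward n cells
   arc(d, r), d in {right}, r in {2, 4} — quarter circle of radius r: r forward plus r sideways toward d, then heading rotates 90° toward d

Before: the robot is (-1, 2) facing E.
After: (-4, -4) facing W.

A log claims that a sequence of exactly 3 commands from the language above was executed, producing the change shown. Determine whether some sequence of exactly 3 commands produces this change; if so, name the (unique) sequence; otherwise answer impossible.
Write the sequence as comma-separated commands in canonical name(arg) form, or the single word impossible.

key: cell and facing (now W) both changed — the 3 commands mix motion and turning
begin: (-1, 2) facing E
t=1 arc(right, 2) ⇒ (1, 0) facing S
t=2 arc(right, 4) ⇒ (-3, -4) facing W
t=3 straight(1) ⇒ (-4, -4) facing W
all 64 alternatives checked — unique.

arc(right, 2), arc(right, 4), straight(1)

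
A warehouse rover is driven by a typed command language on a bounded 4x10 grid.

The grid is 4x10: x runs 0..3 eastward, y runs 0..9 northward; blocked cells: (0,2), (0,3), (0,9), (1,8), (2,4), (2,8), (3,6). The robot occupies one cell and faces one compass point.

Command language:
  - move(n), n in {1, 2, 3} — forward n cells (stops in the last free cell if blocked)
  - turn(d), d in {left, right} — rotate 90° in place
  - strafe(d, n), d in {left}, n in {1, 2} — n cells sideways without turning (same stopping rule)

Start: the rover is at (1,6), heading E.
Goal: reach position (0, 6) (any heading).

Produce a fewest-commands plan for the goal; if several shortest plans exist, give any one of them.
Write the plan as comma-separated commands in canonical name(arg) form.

from: at (1,6), heading E
step 1 (turn(left)): at (1,6), heading N
step 2 (strafe(left, 2)): at (0,6), heading N
no 1-step plan works, so 2 is optimal.

turn(left), strafe(left, 2)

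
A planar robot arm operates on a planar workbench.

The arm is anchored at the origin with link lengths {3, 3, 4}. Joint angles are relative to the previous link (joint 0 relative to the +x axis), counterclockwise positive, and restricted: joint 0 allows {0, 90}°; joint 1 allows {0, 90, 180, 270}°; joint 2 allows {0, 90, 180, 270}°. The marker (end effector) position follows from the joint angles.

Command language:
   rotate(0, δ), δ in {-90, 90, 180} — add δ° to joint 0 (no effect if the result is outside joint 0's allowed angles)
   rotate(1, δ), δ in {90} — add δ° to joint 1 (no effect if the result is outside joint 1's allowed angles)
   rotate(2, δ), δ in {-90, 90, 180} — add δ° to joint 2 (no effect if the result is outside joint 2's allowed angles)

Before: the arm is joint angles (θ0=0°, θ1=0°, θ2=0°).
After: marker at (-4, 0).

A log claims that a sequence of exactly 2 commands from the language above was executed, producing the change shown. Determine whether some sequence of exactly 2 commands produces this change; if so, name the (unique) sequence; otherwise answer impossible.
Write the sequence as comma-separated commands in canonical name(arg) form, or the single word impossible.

rotate(1, 90), rotate(1, 90)

begin: joint angles (θ0=0°, θ1=0°, θ2=0°)
t=1 rotate(1, 90) ⇒ joint angles (θ0=0°, θ1=90°, θ2=0°)
t=2 rotate(1, 90) ⇒ joint angles (θ0=0°, θ1=180°, θ2=0°)
uniquely the one of 49 2-step routes that fits.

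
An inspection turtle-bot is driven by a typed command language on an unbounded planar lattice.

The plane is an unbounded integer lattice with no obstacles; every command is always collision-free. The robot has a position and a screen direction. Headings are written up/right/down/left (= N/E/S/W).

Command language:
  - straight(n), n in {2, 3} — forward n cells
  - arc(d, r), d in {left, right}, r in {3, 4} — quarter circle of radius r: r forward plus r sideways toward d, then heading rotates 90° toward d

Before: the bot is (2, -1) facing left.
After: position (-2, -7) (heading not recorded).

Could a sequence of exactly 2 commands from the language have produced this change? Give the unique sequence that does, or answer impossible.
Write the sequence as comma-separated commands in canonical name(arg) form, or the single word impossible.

arc(left, 4), straight(2)

key: running straight(2) before arc(left, 4) would end elsewhere — order is forced
begin: (2, -1) facing left
[1] after arc(left, 4): (-2, -5) facing down
[2] after straight(2): (-2, -7) facing down
all 36 alternatives checked — unique.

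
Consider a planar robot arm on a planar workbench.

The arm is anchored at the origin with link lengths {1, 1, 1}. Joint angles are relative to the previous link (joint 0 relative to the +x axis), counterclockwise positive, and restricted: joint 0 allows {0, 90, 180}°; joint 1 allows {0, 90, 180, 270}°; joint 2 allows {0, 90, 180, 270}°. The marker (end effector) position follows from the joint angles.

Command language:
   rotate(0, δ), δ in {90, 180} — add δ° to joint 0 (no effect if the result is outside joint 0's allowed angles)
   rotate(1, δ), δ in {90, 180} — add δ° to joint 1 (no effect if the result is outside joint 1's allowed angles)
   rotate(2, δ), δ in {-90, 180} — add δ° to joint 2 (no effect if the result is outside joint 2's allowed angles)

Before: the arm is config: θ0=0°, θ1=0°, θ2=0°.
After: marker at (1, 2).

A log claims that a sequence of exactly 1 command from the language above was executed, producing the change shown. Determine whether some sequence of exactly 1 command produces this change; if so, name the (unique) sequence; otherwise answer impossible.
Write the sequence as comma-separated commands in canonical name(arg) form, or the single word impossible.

start: config: θ0=0°, θ1=0°, θ2=0°
t=1 rotate(1, 90) ⇒ config: θ0=0°, θ1=90°, θ2=0°
no other 1-command option fits: unique.

rotate(1, 90)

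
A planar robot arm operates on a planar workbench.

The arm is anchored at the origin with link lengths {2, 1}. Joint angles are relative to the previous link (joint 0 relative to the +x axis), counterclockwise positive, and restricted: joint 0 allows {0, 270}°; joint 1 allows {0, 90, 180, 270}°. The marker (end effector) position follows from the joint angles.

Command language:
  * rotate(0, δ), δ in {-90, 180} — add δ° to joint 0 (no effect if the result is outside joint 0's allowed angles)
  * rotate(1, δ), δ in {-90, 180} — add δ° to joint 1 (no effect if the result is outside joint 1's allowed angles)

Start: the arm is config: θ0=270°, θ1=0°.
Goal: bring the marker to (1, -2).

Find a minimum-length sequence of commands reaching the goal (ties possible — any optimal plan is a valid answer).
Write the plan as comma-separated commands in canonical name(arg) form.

rotate(1, -90), rotate(1, 180)

t0: config: θ0=270°, θ1=0°
1. rotate(1, -90) → config: θ0=270°, θ1=270°
2. rotate(1, 180) → config: θ0=270°, θ1=90°
no 1-step plan works, so 2 is optimal.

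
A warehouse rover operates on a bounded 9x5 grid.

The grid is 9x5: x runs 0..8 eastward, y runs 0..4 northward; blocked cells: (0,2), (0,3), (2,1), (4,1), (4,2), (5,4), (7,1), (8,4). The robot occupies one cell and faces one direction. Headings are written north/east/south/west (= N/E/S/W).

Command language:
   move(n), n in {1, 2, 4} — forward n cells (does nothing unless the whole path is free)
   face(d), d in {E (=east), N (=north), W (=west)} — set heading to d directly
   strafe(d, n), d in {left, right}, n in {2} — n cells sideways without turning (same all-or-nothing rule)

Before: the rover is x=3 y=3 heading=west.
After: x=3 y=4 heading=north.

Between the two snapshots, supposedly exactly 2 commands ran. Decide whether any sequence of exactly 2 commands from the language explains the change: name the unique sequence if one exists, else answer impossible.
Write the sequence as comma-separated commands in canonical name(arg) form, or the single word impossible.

face(N), move(1)

key: order matters: swapping face(N) and move(1) lands elsewhere
initial: x=3 y=3 heading=west
step 1 (face(N)): x=3 y=3 heading=north
step 2 (move(1)): x=3 y=4 heading=north
no other 2-command option fits: unique.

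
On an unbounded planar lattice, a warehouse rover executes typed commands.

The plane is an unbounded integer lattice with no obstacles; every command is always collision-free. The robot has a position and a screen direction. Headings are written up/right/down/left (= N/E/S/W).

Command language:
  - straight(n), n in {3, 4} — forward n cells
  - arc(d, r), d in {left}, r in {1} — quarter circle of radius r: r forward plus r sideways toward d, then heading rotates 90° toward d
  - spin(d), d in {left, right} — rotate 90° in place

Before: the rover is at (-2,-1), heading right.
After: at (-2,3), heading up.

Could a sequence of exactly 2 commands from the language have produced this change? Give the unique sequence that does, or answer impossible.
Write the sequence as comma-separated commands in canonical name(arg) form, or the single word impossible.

key: running straight(4) before spin(left) would end elsewhere — order is forced
from: at (-2,-1), heading right
t=1 spin(left) ⇒ at (-2,-1), heading up
t=2 straight(4) ⇒ at (-2,3), heading up
all 25 alternatives checked — unique.

spin(left), straight(4)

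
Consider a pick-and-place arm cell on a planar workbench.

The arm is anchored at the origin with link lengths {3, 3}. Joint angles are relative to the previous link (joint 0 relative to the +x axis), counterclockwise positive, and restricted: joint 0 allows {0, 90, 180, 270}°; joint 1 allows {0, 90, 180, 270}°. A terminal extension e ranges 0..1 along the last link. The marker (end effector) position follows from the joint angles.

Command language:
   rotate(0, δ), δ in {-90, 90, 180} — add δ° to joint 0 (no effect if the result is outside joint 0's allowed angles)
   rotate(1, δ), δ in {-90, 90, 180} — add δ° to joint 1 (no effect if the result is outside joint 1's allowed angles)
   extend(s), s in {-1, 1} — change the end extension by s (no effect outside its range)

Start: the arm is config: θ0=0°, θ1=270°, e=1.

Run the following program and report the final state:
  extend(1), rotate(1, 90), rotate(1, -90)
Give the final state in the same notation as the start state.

initial: config: θ0=0°, θ1=270°, e=1
step 1 (extend(1)): config: θ0=0°, θ1=270°, e=1
step 2 (rotate(1, 90)): config: θ0=0°, θ1=0°, e=1
step 3 (rotate(1, -90)): config: θ0=0°, θ1=270°, e=1

config: θ0=0°, θ1=270°, e=1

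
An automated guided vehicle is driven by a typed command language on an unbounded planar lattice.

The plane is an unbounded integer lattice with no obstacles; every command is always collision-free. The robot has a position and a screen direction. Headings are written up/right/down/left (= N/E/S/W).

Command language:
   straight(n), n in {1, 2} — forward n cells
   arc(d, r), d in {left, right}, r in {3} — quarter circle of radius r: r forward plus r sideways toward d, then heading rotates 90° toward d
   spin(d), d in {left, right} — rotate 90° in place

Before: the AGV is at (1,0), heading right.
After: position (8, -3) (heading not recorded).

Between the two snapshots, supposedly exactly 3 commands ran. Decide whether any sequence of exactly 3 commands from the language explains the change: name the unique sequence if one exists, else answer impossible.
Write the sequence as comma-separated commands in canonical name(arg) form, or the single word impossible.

straight(2), straight(2), arc(right, 3)

key: order matters: swapping straight(2) and arc(right, 3) lands elsewhere
start: at (1,0), heading right
step 1 (straight(2)): at (3,0), heading right
step 2 (straight(2)): at (5,0), heading right
step 3 (arc(right, 3)): at (8,-3), heading down
all 216 alternatives checked — unique.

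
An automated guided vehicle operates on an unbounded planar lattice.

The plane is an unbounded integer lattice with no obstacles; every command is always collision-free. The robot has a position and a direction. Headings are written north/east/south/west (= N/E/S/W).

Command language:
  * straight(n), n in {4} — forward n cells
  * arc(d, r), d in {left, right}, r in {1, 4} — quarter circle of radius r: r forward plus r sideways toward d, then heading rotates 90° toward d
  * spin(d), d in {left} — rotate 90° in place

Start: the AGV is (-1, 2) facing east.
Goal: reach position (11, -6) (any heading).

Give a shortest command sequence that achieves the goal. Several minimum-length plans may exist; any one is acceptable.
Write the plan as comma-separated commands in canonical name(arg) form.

begin: (-1, 2) facing east
step 1 (straight(4)): (3, 2) facing east
step 2 (arc(right, 4)): (7, -2) facing south
step 3 (arc(left, 4)): (11, -6) facing east
shorter routes all fall short; 3 is best.

straight(4), arc(right, 4), arc(left, 4)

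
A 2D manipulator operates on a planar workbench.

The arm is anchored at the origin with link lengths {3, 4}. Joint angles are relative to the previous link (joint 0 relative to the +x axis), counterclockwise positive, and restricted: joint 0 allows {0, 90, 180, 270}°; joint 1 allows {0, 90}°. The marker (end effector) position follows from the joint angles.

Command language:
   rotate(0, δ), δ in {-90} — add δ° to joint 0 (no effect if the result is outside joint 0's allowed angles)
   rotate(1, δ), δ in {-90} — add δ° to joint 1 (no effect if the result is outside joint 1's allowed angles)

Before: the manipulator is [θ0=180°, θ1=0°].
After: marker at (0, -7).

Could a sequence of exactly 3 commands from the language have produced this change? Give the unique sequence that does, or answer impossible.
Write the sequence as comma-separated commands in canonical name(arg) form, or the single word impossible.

start: [θ0=180°, θ1=0°]
step 1 (rotate(0, -90)): [θ0=90°, θ1=0°]
step 2 (rotate(0, -90)): [θ0=0°, θ1=0°]
step 3 (rotate(0, -90)): [θ0=270°, θ1=0°]
no rival 3-sequence matches.

rotate(0, -90), rotate(0, -90), rotate(0, -90)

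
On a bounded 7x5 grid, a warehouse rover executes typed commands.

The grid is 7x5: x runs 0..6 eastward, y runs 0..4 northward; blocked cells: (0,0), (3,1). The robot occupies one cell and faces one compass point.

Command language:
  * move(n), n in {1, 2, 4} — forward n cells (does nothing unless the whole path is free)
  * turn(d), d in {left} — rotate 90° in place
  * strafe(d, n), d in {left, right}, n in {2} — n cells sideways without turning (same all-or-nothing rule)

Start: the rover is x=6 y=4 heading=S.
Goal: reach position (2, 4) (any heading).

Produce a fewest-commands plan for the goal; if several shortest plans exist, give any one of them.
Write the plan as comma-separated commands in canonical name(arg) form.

strafe(right, 2), strafe(right, 2)

initial: x=6 y=4 heading=S
1. strafe(right, 2) → x=4 y=4 heading=S
2. strafe(right, 2) → x=2 y=4 heading=S
shorter routes all fall short; 2 is best.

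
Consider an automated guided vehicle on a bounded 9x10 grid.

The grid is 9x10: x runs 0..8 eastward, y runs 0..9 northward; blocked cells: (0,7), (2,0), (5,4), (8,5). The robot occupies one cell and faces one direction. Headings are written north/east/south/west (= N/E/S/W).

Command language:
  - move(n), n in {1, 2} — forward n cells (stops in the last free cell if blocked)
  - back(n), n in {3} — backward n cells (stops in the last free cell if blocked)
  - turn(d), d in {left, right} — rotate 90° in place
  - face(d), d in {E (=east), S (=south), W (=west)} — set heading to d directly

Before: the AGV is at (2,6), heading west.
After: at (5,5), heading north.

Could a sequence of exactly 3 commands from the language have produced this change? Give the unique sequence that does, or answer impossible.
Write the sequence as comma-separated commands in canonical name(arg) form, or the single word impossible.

key: cell and facing (now N) both changed — the 3 commands mix motion and turning
from: at (2,6), heading west
t=1 back(3) ⇒ at (5,6), heading west
t=2 turn(right) ⇒ at (5,6), heading north
t=3 back(3) ⇒ at (5,5), heading north
uniquely the one of 512 3-step routes that fits.

back(3), turn(right), back(3)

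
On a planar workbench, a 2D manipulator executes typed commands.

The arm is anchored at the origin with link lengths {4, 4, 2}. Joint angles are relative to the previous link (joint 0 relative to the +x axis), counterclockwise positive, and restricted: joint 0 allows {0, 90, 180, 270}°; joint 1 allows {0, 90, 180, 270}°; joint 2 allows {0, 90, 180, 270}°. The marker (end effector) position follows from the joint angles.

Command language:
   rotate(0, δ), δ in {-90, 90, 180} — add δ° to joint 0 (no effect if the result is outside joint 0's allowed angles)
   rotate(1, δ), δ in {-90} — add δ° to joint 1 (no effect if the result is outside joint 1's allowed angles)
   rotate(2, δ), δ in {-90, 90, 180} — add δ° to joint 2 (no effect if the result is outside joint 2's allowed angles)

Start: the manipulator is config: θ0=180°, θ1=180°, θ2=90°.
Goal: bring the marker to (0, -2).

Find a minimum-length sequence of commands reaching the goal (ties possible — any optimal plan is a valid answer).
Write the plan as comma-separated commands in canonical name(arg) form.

rotate(2, 180)

start: config: θ0=180°, θ1=180°, θ2=90°
t=1 rotate(2, 180) ⇒ config: θ0=180°, θ1=180°, θ2=270°
no 0-step plan works, so 1 is optimal.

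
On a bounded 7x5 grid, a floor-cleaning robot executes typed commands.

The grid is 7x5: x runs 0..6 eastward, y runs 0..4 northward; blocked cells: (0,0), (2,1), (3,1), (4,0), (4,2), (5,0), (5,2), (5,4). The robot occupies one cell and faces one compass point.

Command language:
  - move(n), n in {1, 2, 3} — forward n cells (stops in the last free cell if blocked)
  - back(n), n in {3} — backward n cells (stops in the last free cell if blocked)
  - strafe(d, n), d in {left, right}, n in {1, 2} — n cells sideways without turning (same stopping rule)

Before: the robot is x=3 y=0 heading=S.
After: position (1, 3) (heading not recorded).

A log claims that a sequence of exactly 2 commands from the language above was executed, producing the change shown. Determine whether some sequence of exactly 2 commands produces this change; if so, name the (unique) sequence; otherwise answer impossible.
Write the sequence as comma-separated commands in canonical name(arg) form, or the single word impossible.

strafe(right, 2), back(3)

key: order matters: swapping strafe(right, 2) and back(3) lands elsewhere
from: x=3 y=0 heading=S
1. strafe(right, 2) → x=1 y=0 heading=S
2. back(3) → x=1 y=3 heading=S
all 64 alternatives checked — unique.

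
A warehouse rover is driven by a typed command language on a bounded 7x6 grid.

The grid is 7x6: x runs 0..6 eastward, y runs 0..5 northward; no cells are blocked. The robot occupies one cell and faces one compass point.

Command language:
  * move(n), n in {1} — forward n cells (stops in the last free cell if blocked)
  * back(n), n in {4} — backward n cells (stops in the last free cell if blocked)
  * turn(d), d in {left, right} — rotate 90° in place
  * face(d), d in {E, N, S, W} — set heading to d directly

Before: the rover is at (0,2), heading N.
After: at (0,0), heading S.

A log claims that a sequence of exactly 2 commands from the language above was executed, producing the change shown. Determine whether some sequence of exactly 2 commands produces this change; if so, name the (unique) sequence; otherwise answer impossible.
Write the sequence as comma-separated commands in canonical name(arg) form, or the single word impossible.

key: running face(S) before back(4) would end elsewhere — order is forced
begin: at (0,2), heading N
[1] after back(4): at (0,0), heading N
[2] after face(S): at (0,0), heading S
uniquely the one of 64 2-step routes that fits.

back(4), face(S)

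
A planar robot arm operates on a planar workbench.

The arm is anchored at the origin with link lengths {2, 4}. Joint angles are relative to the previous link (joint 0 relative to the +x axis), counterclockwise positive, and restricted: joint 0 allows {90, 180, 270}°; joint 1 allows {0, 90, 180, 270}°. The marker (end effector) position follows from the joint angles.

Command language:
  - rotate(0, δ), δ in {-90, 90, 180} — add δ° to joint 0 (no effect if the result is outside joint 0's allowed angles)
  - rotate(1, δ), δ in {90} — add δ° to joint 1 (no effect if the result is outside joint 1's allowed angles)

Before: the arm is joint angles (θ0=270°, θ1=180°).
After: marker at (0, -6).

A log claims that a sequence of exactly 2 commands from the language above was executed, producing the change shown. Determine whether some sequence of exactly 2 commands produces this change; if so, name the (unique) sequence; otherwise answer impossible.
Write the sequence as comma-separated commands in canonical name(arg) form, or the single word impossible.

start: joint angles (θ0=270°, θ1=180°)
1. rotate(1, 90) → joint angles (θ0=270°, θ1=270°)
2. rotate(1, 90) → joint angles (θ0=270°, θ1=0°)
all 16 alternatives checked — unique.

rotate(1, 90), rotate(1, 90)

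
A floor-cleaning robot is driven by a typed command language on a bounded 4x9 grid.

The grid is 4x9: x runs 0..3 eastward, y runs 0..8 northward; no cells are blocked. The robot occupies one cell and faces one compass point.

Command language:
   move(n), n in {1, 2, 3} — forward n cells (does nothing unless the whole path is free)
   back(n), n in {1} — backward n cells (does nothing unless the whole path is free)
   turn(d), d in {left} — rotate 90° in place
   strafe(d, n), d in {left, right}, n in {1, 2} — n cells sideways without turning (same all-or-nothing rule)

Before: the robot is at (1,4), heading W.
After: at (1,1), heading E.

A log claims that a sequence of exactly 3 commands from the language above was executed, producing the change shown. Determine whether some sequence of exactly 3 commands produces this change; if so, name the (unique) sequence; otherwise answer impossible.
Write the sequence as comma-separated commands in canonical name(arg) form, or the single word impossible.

key: cell and facing (now E) both changed — the 3 commands mix motion and turning
t0: at (1,4), heading W
[1] after turn(left): at (1,4), heading S
[2] after move(3): at (1,1), heading S
[3] after turn(left): at (1,1), heading E
no other 3-command option fits: unique.

turn(left), move(3), turn(left)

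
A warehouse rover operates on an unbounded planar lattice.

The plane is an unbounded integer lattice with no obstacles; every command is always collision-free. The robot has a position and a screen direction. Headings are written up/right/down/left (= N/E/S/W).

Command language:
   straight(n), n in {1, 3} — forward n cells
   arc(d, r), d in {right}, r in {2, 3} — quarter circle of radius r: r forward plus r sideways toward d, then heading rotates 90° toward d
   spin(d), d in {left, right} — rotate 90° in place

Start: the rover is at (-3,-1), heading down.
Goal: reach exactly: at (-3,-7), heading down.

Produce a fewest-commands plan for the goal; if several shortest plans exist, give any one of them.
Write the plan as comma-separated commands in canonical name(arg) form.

straight(3), straight(3)

t0: at (-3,-1), heading down
step 1 (straight(3)): at (-3,-4), heading down
step 2 (straight(3)): at (-3,-7), heading down
nothing shorter than 2 reaches the goal.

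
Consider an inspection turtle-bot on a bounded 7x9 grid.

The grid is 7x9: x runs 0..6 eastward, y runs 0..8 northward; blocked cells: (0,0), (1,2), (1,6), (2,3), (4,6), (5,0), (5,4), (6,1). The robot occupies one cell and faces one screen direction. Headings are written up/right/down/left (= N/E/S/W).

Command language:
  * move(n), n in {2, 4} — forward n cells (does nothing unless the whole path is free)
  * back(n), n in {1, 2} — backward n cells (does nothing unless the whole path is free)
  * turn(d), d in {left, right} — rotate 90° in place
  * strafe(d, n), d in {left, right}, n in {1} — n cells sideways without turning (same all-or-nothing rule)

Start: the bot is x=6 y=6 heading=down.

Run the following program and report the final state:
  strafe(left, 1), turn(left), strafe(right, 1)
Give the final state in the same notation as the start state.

from: x=6 y=6 heading=down
step 1 (strafe(left, 1)): x=6 y=6 heading=down
step 2 (turn(left)): x=6 y=6 heading=right
step 3 (strafe(right, 1)): x=6 y=5 heading=right

x=6 y=5 heading=right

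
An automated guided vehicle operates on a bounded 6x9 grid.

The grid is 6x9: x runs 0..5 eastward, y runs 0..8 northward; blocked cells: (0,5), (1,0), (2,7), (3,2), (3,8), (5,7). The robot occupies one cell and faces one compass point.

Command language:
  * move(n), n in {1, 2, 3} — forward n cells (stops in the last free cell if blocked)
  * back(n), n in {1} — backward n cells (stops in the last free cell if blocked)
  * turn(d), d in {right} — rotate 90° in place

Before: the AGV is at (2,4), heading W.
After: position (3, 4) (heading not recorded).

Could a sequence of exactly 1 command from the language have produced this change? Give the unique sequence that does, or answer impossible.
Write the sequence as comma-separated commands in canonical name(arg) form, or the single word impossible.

back(1)

initial: at (2,4), heading W
[1] after back(1): at (3,4), heading W
no other 1-command option fits: unique.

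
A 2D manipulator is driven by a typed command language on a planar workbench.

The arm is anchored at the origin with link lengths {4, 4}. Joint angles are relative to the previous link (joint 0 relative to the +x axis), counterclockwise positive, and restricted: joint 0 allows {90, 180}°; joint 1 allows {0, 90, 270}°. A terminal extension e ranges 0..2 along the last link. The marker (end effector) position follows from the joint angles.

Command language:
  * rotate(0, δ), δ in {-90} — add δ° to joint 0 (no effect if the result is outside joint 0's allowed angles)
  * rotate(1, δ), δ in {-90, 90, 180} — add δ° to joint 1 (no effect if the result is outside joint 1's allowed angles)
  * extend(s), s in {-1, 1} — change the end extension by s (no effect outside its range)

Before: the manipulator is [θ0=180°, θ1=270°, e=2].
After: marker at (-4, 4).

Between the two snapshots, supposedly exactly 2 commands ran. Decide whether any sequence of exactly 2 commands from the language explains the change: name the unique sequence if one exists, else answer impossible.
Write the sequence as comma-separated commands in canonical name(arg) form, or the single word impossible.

t0: [θ0=180°, θ1=270°, e=2]
[1] after extend(-1): [θ0=180°, θ1=270°, e=1]
[2] after extend(-1): [θ0=180°, θ1=270°, e=0]
no other 2-command option fits: unique.

extend(-1), extend(-1)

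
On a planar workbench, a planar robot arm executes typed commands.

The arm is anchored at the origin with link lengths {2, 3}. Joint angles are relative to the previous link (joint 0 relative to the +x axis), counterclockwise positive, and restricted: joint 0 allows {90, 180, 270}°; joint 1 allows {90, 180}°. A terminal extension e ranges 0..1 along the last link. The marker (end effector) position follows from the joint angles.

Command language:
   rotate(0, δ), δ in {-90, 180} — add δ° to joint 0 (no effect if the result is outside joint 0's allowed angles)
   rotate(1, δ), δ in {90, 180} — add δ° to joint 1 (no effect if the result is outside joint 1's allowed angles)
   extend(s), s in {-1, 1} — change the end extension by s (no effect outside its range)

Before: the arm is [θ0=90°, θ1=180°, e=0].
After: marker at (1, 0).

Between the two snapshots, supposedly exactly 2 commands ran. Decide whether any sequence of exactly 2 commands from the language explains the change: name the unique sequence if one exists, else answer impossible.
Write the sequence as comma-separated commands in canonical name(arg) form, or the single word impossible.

rotate(0, 180), rotate(0, -90)

key: running rotate(0, -90) before rotate(0, 180) would end elsewhere — order is forced
t0: [θ0=90°, θ1=180°, e=0]
t=1 rotate(0, 180) ⇒ [θ0=270°, θ1=180°, e=0]
t=2 rotate(0, -90) ⇒ [θ0=180°, θ1=180°, e=0]
no other 2-command option fits: unique.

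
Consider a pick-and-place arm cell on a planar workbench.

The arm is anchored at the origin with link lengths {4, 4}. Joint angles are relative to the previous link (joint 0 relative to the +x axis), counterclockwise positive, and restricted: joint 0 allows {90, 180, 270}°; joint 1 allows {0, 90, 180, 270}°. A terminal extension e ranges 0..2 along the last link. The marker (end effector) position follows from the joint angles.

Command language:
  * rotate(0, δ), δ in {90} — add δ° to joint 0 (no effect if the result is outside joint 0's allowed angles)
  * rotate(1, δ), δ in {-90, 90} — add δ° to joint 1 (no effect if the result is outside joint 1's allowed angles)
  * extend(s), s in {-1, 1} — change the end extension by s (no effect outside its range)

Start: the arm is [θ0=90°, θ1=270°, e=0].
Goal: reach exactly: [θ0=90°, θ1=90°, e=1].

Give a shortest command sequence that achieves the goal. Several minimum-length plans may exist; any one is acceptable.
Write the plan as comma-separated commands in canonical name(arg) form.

rotate(1, -90), rotate(1, -90), extend(1)

initial: [θ0=90°, θ1=270°, e=0]
step 1 (rotate(1, -90)): [θ0=90°, θ1=180°, e=0]
step 2 (rotate(1, -90)): [θ0=90°, θ1=90°, e=0]
step 3 (extend(1)): [θ0=90°, θ1=90°, e=1]
no 2-step plan works, so 3 is optimal.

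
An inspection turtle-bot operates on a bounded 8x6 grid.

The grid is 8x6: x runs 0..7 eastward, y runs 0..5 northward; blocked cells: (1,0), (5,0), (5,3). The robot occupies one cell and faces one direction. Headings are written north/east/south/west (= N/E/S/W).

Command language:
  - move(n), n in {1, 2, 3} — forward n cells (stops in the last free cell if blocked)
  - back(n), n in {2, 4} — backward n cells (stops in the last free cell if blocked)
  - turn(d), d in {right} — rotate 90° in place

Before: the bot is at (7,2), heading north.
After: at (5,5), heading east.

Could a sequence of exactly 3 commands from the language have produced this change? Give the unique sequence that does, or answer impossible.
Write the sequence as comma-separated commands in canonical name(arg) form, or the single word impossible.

key: running back(2) before move(3) would end elsewhere — order is forced
initial: at (7,2), heading north
[1] after move(3): at (7,5), heading north
[2] after turn(right): at (7,5), heading east
[3] after back(2): at (5,5), heading east
all 216 alternatives checked — unique.

move(3), turn(right), back(2)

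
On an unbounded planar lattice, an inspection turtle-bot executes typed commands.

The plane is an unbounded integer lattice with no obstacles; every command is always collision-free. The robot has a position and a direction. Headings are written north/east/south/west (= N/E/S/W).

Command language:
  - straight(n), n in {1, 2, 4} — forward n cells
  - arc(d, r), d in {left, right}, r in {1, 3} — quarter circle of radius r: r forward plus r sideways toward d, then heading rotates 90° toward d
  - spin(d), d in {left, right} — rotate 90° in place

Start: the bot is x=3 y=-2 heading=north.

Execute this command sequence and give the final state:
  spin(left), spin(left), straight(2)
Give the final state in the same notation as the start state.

x=3 y=-4 heading=south

initial: x=3 y=-2 heading=north
[1] after spin(left): x=3 y=-2 heading=west
[2] after spin(left): x=3 y=-2 heading=south
[3] after straight(2): x=3 y=-4 heading=south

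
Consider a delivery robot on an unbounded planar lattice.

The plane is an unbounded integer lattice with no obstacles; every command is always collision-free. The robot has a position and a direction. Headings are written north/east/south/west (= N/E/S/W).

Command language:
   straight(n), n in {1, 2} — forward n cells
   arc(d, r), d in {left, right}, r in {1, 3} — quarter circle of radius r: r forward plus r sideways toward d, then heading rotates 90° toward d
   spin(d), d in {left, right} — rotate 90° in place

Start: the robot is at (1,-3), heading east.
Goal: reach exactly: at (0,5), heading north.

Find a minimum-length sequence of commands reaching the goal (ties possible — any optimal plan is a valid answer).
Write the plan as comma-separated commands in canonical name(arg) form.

begin: at (1,-3), heading east
t=1 arc(left, 3) ⇒ at (4,0), heading north
t=2 arc(left, 1) ⇒ at (3,1), heading west
t=3 arc(right, 3) ⇒ at (0,4), heading north
t=4 straight(1) ⇒ at (0,5), heading north
nothing shorter than 4 reaches the goal.

arc(left, 3), arc(left, 1), arc(right, 3), straight(1)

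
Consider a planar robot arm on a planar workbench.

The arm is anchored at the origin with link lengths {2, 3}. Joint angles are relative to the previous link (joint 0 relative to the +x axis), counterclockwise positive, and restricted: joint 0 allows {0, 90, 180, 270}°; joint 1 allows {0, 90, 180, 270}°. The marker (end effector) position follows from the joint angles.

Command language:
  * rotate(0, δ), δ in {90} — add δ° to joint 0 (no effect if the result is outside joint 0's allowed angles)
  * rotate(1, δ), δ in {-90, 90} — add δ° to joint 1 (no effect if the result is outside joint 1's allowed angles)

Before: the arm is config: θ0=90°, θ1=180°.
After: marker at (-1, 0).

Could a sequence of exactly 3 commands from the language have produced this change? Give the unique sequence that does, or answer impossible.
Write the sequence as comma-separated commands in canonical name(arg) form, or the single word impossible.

rotate(0, 90), rotate(0, 90), rotate(0, 90)

initial: config: θ0=90°, θ1=180°
[1] after rotate(0, 90): config: θ0=180°, θ1=180°
[2] after rotate(0, 90): config: θ0=270°, θ1=180°
[3] after rotate(0, 90): config: θ0=0°, θ1=180°
all 27 alternatives checked — unique.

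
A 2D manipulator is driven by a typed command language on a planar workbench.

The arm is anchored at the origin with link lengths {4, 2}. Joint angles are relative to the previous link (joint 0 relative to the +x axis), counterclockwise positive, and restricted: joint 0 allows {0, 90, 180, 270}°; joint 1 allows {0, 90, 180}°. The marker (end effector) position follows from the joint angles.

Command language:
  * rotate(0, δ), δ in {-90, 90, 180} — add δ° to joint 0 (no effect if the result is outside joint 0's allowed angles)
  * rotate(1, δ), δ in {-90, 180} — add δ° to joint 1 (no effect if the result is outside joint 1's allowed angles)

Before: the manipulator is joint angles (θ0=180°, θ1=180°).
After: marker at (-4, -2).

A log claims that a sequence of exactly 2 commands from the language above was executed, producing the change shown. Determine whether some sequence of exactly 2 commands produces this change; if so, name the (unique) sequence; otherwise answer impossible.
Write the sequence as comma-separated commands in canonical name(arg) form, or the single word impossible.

rotate(1, -90), rotate(1, 180)

key: order matters: swapping rotate(1, -90) and rotate(1, 180) lands elsewhere
begin: joint angles (θ0=180°, θ1=180°)
1. rotate(1, -90) → joint angles (θ0=180°, θ1=90°)
2. rotate(1, 180) → joint angles (θ0=180°, θ1=90°)
all 25 alternatives checked — unique.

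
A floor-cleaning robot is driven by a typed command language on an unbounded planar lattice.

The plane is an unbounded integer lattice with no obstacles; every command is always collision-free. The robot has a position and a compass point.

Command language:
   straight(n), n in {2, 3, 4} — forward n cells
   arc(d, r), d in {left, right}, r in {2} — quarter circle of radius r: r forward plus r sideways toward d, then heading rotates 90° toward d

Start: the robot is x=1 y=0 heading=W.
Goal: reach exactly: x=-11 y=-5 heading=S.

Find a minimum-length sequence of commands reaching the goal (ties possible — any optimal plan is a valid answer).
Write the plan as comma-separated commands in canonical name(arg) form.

straight(2), straight(4), straight(4), arc(left, 2), straight(3)

begin: x=1 y=0 heading=W
1. straight(2) → x=-1 y=0 heading=W
2. straight(4) → x=-5 y=0 heading=W
3. straight(4) → x=-9 y=0 heading=W
4. arc(left, 2) → x=-11 y=-2 heading=S
5. straight(3) → x=-11 y=-5 heading=S
no 4-step plan works, so 5 is optimal.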